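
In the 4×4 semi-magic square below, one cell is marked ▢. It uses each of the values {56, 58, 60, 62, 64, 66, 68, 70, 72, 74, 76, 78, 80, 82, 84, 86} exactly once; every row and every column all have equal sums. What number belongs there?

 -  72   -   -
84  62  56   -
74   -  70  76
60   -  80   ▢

The 16 entries sum to 1136, so each line sums to 1136/4 = 284.
From row 2, 284 − (84 + 62 + 56) gives (2,4) = 82.
Row 3 needs 284; the known cells sum to 220, so (3,2) = 64.
Column 1: 84 + 74 + 60 + ? = 284, so (1,1) = 66.
Using column 2: 72 + 62 + 64 + ? → (4,2) = 284 − 198 = 86.
Using column 3: 56 + 70 + 80 + ? → (1,3) = 284 − 206 = 78.
Row 1 needs 284; the known cells sum to 216, so (1,4) = 68.
The remaining cell in row 4 is (4,4) = 284 − 226 = 58.

58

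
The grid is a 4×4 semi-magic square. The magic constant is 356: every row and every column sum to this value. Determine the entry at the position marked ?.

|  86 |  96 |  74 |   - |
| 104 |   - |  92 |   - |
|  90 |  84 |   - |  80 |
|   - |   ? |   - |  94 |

The remaining cell in row 1 is (1,4) = 356 − 256 = 100.
Row 3: 90 + 84 + 80 + ? = 356, so (3,3) = 102.
From column 1, 356 − (86 + 104 + 90) gives (4,1) = 76.
Column 3 must total 356; the given cells sum to 268, so (4,3) = 88.
Column 4 must total 356; the given cells sum to 274, so (2,4) = 82.
Row 2: 104 + 92 + 82 + ? = 356, so (2,2) = 78.
Row 4 needs 356; the known cells sum to 258, so (4,2) = 98.

98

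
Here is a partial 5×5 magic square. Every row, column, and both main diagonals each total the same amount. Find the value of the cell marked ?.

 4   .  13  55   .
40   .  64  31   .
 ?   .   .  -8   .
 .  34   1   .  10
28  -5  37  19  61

16

Row 5 is complete and sums to 140; that is the magic constant.
Using column 3: 13 + 64 + 1 + 37 + ? → (3,3) = 140 − 115 = 25.
Column 4: 55 + 31 + (-8) + 19 + ? = 140, so (4,4) = 43.
Main diagonal must total 140; the given cells sum to 133, so (2,2) = 7.
Anti-diagonal must total 140; the given cells sum to 118, so (1,5) = 22.
From row 1, 140 − (4 + 13 + 55 + 22) gives (1,2) = 46.
The remaining cell in row 2 is (2,5) = 140 − 142 = -2.
Row 4 must total 140; the given cells sum to 88, so (4,1) = 52.
Using column 1: 4 + 40 + 52 + 28 + ? → (3,1) = 140 − 124 = 16.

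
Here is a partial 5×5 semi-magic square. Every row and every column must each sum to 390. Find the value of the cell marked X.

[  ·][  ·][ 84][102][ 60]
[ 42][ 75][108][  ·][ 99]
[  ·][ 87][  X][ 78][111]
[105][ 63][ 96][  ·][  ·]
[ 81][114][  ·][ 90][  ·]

From row 2, 390 − (42 + 75 + 108 + 99) gives (2,4) = 66.
Using column 2: 75 + 87 + 63 + 114 + ? → (1,2) = 390 − 339 = 51.
Column 4 must total 390; the given cells sum to 336, so (4,4) = 54.
Row 1: 51 + 84 + 102 + 60 + ? = 390, so (1,1) = 93.
From row 4, 390 − (105 + 63 + 96 + 54) gives (4,5) = 72.
Column 1 must total 390; the given cells sum to 321, so (3,1) = 69.
Column 5: 60 + 99 + 111 + 72 + ? = 390, so (5,5) = 48.
The remaining cell in row 3 is (3,3) = 390 − 345 = 45.

45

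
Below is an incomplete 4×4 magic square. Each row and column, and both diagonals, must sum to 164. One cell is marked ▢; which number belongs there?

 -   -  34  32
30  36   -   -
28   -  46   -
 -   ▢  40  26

48

The remaining cell in column 3 is (2,3) = 164 − 120 = 44.
Using main diagonal: 36 + 46 + 26 + ? → (1,1) = 164 − 108 = 56.
Row 1 must total 164; the given cells sum to 122, so (1,2) = 42.
Row 2: 30 + 36 + 44 + ? = 164, so (2,4) = 54.
From column 1, 164 − (56 + 30 + 28) gives (4,1) = 50.
Column 4: 32 + 54 + 26 + ? = 164, so (3,4) = 52.
Using anti-diagonal: 32 + 44 + 50 + ? → (3,2) = 164 − 126 = 38.
From row 4, 164 − (50 + 40 + 26) gives (4,2) = 48.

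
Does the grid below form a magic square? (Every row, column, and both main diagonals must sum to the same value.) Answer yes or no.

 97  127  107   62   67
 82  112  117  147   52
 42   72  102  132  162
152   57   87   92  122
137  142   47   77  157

Row 1: 97 + 127 + 107 + 62 + 67 = 460.
Row 2: 82 + 112 + 117 + 147 + 52 = 510.
Row 3: 42 + 72 + 102 + 132 + 162 = 510.
Row 4: 152 + 57 + 87 + 92 + 122 = 510.
Row 5: 137 + 142 + 47 + 77 + 157 = 560.
Column 1: 97 + 82 + 42 + 152 + 137 = 510.
Column 2: 127 + 112 + 72 + 57 + 142 = 510.
Column 3: 107 + 117 + 102 + 87 + 47 = 460.
Column 4: 62 + 147 + 132 + 92 + 77 = 510.
Column 5: 67 + 52 + 162 + 122 + 157 = 560.
Main diagonal: 97 + 112 + 102 + 92 + 157 = 560.
Anti-diagonal: 67 + 147 + 102 + 57 + 137 = 510.

No — row 5 sums to 560 but anti-diagonal sums to 510.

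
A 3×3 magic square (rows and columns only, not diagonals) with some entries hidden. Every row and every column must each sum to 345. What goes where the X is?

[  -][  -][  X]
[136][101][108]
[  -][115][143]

From row 3, 345 − (115 + 143) gives (3,1) = 87.
Column 1: 136 + 87 + ? = 345, so (1,1) = 122.
Column 2: 101 + 115 + ? = 345, so (1,2) = 129.
From column 3, 345 − (108 + 143) gives (1,3) = 94.

94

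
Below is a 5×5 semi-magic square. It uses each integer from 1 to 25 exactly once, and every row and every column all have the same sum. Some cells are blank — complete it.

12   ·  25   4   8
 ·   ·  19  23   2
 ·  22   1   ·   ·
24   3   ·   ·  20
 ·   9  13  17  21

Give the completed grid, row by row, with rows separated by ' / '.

12 16 25 4 8 / 6 15 19 23 2 / 18 22 1 10 14 / 24 3 7 11 20 / 5 9 13 17 21

The entries are 1 through 25, which sum to 325, so each line sums to 325/5 = 65.
The remaining cell in row 1 is (1,2) = 65 − 49 = 16.
Row 5: 9 + 13 + 17 + 21 + ? = 65, so (5,1) = 5.
The remaining cell in column 2 is (2,2) = 65 − 50 = 15.
Using column 3: 25 + 19 + 1 + 13 + ? → (4,3) = 65 − 58 = 7.
From column 5, 65 − (8 + 2 + 20 + 21) gives (3,5) = 14.
Row 2: 15 + 19 + 23 + 2 + ? = 65, so (2,1) = 6.
Row 4 must total 65; the given cells sum to 54, so (4,4) = 11.
From column 1, 65 − (12 + 6 + 24 + 5) gives (3,1) = 18.
The remaining cell in column 4 is (3,4) = 65 − 55 = 10.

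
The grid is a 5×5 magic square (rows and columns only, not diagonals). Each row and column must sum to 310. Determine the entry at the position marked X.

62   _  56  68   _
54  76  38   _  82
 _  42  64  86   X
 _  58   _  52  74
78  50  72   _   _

48

Row 2: 54 + 76 + 38 + 82 + ? = 310, so (2,4) = 60.
From column 2, 310 − (76 + 42 + 58 + 50) gives (1,2) = 84.
Column 3 needs 310; the known cells sum to 230, so (4,3) = 80.
The remaining cell in column 4 is (5,4) = 310 − 266 = 44.
Row 1 must total 310; the given cells sum to 270, so (1,5) = 40.
Row 4: 58 + 80 + 52 + 74 + ? = 310, so (4,1) = 46.
Using row 5: 78 + 50 + 72 + 44 + ? → (5,5) = 310 − 244 = 66.
Using column 1: 62 + 54 + 46 + 78 + ? → (3,1) = 310 − 240 = 70.
Using column 5: 40 + 82 + 74 + 66 + ? → (3,5) = 310 − 262 = 48.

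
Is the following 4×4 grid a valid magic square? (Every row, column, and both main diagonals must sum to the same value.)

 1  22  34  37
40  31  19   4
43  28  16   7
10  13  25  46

Yes

Row 1: 1 + 22 + 34 + 37 = 94.
Row 2: 40 + 31 + 19 + 4 = 94.
Row 3: 43 + 28 + 16 + 7 = 94.
Row 4: 10 + 13 + 25 + 46 = 94.
Column 1: 1 + 40 + 43 + 10 = 94.
Column 2: 22 + 31 + 28 + 13 = 94.
Column 3: 34 + 19 + 16 + 25 = 94.
Column 4: 37 + 4 + 7 + 46 = 94.
Main diagonal: 1 + 31 + 16 + 46 = 94.
Anti-diagonal: 37 + 19 + 28 + 10 = 94.
All lines sum to 94.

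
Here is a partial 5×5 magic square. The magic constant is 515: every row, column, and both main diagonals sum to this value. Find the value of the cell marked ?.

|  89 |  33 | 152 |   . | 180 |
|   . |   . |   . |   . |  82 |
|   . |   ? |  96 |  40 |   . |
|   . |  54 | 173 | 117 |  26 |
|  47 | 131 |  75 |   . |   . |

187

Using row 1: 89 + 33 + 152 + 180 + ? → (1,4) = 515 − 454 = 61.
Row 4: 54 + 173 + 117 + 26 + ? = 515, so (4,1) = 145.
From column 3, 515 − (152 + 96 + 173 + 75) gives (2,3) = 19.
Anti-diagonal: 180 + 96 + 54 + 47 + ? = 515, so (2,4) = 138.
The remaining cell in column 4 is (5,4) = 515 − 356 = 159.
Using row 5: 47 + 131 + 75 + 159 + ? → (5,5) = 515 − 412 = 103.
Using column 5: 180 + 82 + 26 + 103 + ? → (3,5) = 515 − 391 = 124.
Main diagonal needs 515; the known cells sum to 405, so (2,2) = 110.
Row 2 needs 515; the known cells sum to 349, so (2,1) = 166.
Using column 1: 89 + 166 + 145 + 47 + ? → (3,1) = 515 − 447 = 68.
Column 2 needs 515; the known cells sum to 328, so (3,2) = 187.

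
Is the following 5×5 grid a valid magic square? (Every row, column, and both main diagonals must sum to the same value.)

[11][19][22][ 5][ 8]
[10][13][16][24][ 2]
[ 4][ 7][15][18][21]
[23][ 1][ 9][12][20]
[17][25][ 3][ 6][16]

Row 1: 11 + 19 + 22 + 5 + 8 = 65.
Row 2: 10 + 13 + 16 + 24 + 2 = 65.
Row 3: 4 + 7 + 15 + 18 + 21 = 65.
Row 4: 23 + 1 + 9 + 12 + 20 = 65.
Row 5: 17 + 25 + 3 + 6 + 16 = 67.
Column 1: 11 + 10 + 4 + 23 + 17 = 65.
Column 2: 19 + 13 + 7 + 1 + 25 = 65.
Column 3: 22 + 16 + 15 + 9 + 3 = 65.
Column 4: 5 + 24 + 18 + 12 + 6 = 65.
Column 5: 8 + 2 + 21 + 20 + 16 = 67.
Main diagonal: 11 + 13 + 15 + 12 + 16 = 67.
Anti-diagonal: 8 + 24 + 15 + 1 + 17 = 65.

No — row 5 sums to 67 but column 3 sums to 65.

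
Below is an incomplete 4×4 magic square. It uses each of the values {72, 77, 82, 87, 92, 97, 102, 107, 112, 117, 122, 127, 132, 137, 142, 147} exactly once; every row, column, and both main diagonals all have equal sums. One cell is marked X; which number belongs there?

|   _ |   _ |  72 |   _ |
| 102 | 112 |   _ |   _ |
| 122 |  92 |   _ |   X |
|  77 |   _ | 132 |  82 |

117

The 16 entries sum to 1752, so each line sums to 1752/4 = 438.
From row 4, 438 − (77 + 132 + 82) gives (4,2) = 147.
From column 1, 438 − (102 + 122 + 77) gives (1,1) = 137.
The remaining cell in column 2 is (1,2) = 438 − 351 = 87.
Main diagonal: 137 + 112 + 82 + ? = 438, so (3,3) = 107.
Row 1 must total 438; the given cells sum to 296, so (1,4) = 142.
The remaining cell in row 3 is (3,4) = 438 − 321 = 117.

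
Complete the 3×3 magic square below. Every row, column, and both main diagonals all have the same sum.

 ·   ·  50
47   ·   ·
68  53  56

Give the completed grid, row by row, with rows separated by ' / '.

62 65 50 / 47 59 71 / 68 53 56

Row 3 is already complete: 68 + 53 + 56 = 177, so that is the magic constant.
Column 1 must total 177; the given cells sum to 115, so (1,1) = 62.
From column 3, 177 − (50 + 56) gives (2,3) = 71.
Main diagonal: 62 + 56 + ? = 177, so (2,2) = 59.
Row 1: 62 + 50 + ? = 177, so (1,2) = 65.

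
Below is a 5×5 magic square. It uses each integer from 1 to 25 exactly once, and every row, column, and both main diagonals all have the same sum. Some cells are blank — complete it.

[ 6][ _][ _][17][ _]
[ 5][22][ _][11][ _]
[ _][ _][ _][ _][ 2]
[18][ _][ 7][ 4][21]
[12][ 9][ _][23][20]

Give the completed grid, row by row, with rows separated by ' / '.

6 3 25 17 14 / 5 22 19 11 8 / 24 16 13 10 2 / 18 15 7 4 21 / 12 9 1 23 20

The entries are 1 through 25, which sum to 325, so each line sums to 325/5 = 65.
Row 4: 18 + 7 + 4 + 21 + ? = 65, so (4,2) = 15.
Row 5 must total 65; the given cells sum to 64, so (5,3) = 1.
The remaining cell in column 1 is (3,1) = 65 − 41 = 24.
From column 4, 65 − (17 + 11 + 4 + 23) gives (3,4) = 10.
Main diagonal must total 65; the given cells sum to 52, so (3,3) = 13.
Anti-diagonal: 11 + 13 + 15 + 12 + ? = 65, so (1,5) = 14.
Using row 3: 24 + 13 + 10 + 2 + ? → (3,2) = 65 − 49 = 16.
Column 2: 22 + 16 + 15 + 9 + ? = 65, so (1,2) = 3.
Column 5: 14 + 2 + 21 + 20 + ? = 65, so (2,5) = 8.
The remaining cell in row 1 is (1,3) = 65 − 40 = 25.
From row 2, 65 − (5 + 22 + 11 + 8) gives (2,3) = 19.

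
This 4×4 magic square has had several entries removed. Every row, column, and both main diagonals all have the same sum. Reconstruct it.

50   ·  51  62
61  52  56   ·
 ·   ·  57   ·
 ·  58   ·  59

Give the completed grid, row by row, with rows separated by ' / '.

50 55 51 62 / 61 52 56 49 / 60 53 57 48 / 47 58 54 59

Main diagonal is already complete: 50 + 52 + 57 + 59 = 218, so that is the magic constant.
From row 1, 218 − (50 + 51 + 62) gives (1,2) = 55.
Row 2 needs 218; the known cells sum to 169, so (2,4) = 49.
Column 2 must total 218; the given cells sum to 165, so (3,2) = 53.
From column 3, 218 − (51 + 56 + 57) gives (4,3) = 54.
Using column 4: 62 + 49 + 59 + ? → (3,4) = 218 − 170 = 48.
The remaining cell in anti-diagonal is (4,1) = 218 − 171 = 47.
Row 3: 53 + 57 + 48 + ? = 218, so (3,1) = 60.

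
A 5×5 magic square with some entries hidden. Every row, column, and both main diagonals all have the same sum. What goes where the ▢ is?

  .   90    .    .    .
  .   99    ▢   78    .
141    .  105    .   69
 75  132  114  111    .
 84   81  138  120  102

Row 5 is complete and sums to 525; that is the magic constant.
From row 4, 525 − (75 + 132 + 114 + 111) gives (4,5) = 93.
From column 2, 525 − (90 + 99 + 132 + 81) gives (3,2) = 123.
Main diagonal: 99 + 105 + 111 + 102 + ? = 525, so (1,1) = 108.
From anti-diagonal, 525 − (78 + 105 + 132 + 84) gives (1,5) = 126.
Using row 3: 141 + 123 + 105 + 69 + ? → (3,4) = 525 − 438 = 87.
Column 1 needs 525; the known cells sum to 408, so (2,1) = 117.
Using column 4: 78 + 87 + 111 + 120 + ? → (1,4) = 525 − 396 = 129.
Using column 5: 126 + 69 + 93 + 102 + ? → (2,5) = 525 − 390 = 135.
Row 1 must total 525; the given cells sum to 453, so (1,3) = 72.
Row 2: 117 + 99 + 78 + 135 + ? = 525, so (2,3) = 96.

96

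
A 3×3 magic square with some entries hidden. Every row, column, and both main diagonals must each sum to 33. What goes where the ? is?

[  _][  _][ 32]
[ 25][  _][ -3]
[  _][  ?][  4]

Row 2: 25 + (-3) + ? = 33, so (2,2) = 11.
The remaining cell in main diagonal is (1,1) = 33 − 15 = 18.
Anti-diagonal: 32 + 11 + ? = 33, so (3,1) = -10.
Row 1 must total 33; the given cells sum to 50, so (1,2) = -17.
Using row 3: -10 + 4 + ? → (3,2) = 33 − (-6) = 39.

39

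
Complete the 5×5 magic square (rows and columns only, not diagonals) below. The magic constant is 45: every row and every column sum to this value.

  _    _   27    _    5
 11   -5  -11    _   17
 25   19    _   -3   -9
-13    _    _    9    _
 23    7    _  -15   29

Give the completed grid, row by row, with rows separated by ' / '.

Row 2: 11 + (-5) + (-11) + 17 + ? = 45, so (2,4) = 33.
Row 3 must total 45; the given cells sum to 32, so (3,3) = 13.
From row 5, 45 − (23 + 7 + (-15) + 29) gives (5,3) = 1.
Column 1: 11 + 25 + (-13) + 23 + ? = 45, so (1,1) = -1.
Column 3 must total 45; the given cells sum to 30, so (4,3) = 15.
The remaining cell in column 4 is (1,4) = 45 − 24 = 21.
Column 5 must total 45; the given cells sum to 42, so (4,5) = 3.
Row 1 needs 45; the known cells sum to 52, so (1,2) = -7.
The remaining cell in row 4 is (4,2) = 45 − 14 = 31.

-1 -7 27 21 5 / 11 -5 -11 33 17 / 25 19 13 -3 -9 / -13 31 15 9 3 / 23 7 1 -15 29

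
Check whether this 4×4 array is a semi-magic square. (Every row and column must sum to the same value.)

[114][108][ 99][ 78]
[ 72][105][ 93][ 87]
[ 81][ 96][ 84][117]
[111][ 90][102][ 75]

Row 1: 114 + 108 + 99 + 78 = 399.
Row 2: 72 + 105 + 93 + 87 = 357.
Row 3: 81 + 96 + 84 + 117 = 378.
Row 4: 111 + 90 + 102 + 75 = 378.
Column 1: 114 + 72 + 81 + 111 = 378.
Column 2: 108 + 105 + 96 + 90 = 399.
Column 3: 99 + 93 + 84 + 102 = 378.
Column 4: 78 + 87 + 117 + 75 = 357.

No — row 1 sums to 399 but row 2 sums to 357.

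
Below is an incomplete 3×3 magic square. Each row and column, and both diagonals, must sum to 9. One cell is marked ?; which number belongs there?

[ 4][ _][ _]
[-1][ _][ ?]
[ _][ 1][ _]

Column 1: 4 + (-1) + ? = 9, so (3,1) = 6.
Row 3: 6 + 1 + ? = 9, so (3,3) = 2.
From main diagonal, 9 − (4 + 2) gives (2,2) = 3.
Anti-diagonal: 3 + 6 + ? = 9, so (1,3) = 0.
Row 1: 4 + 0 + ? = 9, so (1,2) = 5.
The remaining cell in row 2 is (2,3) = 9 − 2 = 7.

7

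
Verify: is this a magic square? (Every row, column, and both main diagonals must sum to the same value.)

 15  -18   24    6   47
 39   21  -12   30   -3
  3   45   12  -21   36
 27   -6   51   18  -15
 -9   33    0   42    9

Row 1: 15 + (-18) + 24 + 6 + 47 = 74.
Row 2: 39 + 21 + (-12) + 30 + (-3) = 75.
Row 3: 3 + 45 + 12 + (-21) + 36 = 75.
Row 4: 27 + (-6) + 51 + 18 + (-15) = 75.
Row 5: -9 + 33 + 0 + 42 + 9 = 75.
Column 1: 15 + 39 + 3 + 27 + (-9) = 75.
Column 2: -18 + 21 + 45 + (-6) + 33 = 75.
Column 3: 24 + (-12) + 12 + 51 + 0 = 75.
Column 4: 6 + 30 + (-21) + 18 + 42 = 75.
Column 5: 47 + (-3) + 36 + (-15) + 9 = 74.
Main diagonal: 15 + 21 + 12 + 18 + 9 = 75.
Anti-diagonal: 47 + 30 + 12 + (-6) + (-9) = 74.

No — column 4 sums to 75 but anti-diagonal sums to 74.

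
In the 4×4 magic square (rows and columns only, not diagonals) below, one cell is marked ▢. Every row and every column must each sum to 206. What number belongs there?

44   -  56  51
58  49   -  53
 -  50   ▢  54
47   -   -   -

45

Row 1 needs 206; the known cells sum to 151, so (1,2) = 55.
Using row 2: 58 + 49 + 53 + ? → (2,3) = 206 − 160 = 46.
Using column 1: 44 + 58 + 47 + ? → (3,1) = 206 − 149 = 57.
Column 2 needs 206; the known cells sum to 154, so (4,2) = 52.
Column 4 needs 206; the known cells sum to 158, so (4,4) = 48.
Row 3 must total 206; the given cells sum to 161, so (3,3) = 45.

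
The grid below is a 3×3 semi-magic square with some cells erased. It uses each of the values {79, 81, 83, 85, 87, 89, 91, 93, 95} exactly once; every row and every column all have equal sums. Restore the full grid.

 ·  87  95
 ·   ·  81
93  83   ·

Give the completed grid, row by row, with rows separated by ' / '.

79 87 95 / 89 91 81 / 93 83 85

The 9 entries sum to 783, so each line sums to 783/3 = 261.
Row 1 must total 261; the given cells sum to 182, so (1,1) = 79.
The remaining cell in row 3 is (3,3) = 261 − 176 = 85.
From column 1, 261 − (79 + 93) gives (2,1) = 89.
Column 2: 87 + 83 + ? = 261, so (2,2) = 91.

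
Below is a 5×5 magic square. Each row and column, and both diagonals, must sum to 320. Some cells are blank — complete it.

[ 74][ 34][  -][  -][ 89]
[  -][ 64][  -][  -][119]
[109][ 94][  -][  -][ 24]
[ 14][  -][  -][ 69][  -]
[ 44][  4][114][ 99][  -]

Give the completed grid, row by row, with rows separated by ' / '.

74 34 19 104 89 / 79 64 49 9 119 / 109 94 54 39 24 / 14 124 84 69 29 / 44 4 114 99 59

Row 5 needs 320; the known cells sum to 261, so (5,5) = 59.
Column 1: 74 + 109 + 14 + 44 + ? = 320, so (2,1) = 79.
Column 2 needs 320; the known cells sum to 196, so (4,2) = 124.
Column 5: 89 + 119 + 24 + 59 + ? = 320, so (4,5) = 29.
Main diagonal needs 320; the known cells sum to 266, so (3,3) = 54.
Anti-diagonal needs 320; the known cells sum to 311, so (2,4) = 9.
Using row 2: 79 + 64 + 9 + 119 + ? → (2,3) = 320 − 271 = 49.
Row 3 needs 320; the known cells sum to 281, so (3,4) = 39.
Row 4 must total 320; the given cells sum to 236, so (4,3) = 84.
The remaining cell in column 3 is (1,3) = 320 − 301 = 19.
Column 4 needs 320; the known cells sum to 216, so (1,4) = 104.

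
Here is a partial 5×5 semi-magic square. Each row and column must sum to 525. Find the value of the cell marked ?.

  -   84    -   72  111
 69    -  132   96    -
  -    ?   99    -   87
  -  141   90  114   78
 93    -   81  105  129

75

The remaining cell in row 4 is (4,1) = 525 − 423 = 102.
Row 5 needs 525; the known cells sum to 408, so (5,2) = 117.
Column 3 needs 525; the known cells sum to 402, so (1,3) = 123.
From column 4, 525 − (72 + 96 + 114 + 105) gives (3,4) = 138.
Column 5 must total 525; the given cells sum to 405, so (2,5) = 120.
The remaining cell in row 1 is (1,1) = 525 − 390 = 135.
Row 2 needs 525; the known cells sum to 417, so (2,2) = 108.
Using column 1: 135 + 69 + 102 + 93 + ? → (3,1) = 525 − 399 = 126.
Column 2: 84 + 108 + 141 + 117 + ? = 525, so (3,2) = 75.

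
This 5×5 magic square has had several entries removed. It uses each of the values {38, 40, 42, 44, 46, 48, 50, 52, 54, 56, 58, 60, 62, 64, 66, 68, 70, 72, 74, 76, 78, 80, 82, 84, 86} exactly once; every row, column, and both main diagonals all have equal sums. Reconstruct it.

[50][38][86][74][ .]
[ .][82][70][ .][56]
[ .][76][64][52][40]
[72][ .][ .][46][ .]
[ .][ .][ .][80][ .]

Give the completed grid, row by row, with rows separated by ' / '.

The 25 entries sum to 1550, so each line sums to 1550/5 = 310.
Row 1: 50 + 38 + 86 + 74 + ? = 310, so (1,5) = 62.
Row 3: 76 + 64 + 52 + 40 + ? = 310, so (3,1) = 78.
Using column 4: 74 + 52 + 46 + 80 + ? → (2,4) = 310 − 252 = 58.
The remaining cell in main diagonal is (5,5) = 310 − 242 = 68.
Row 2: 82 + 70 + 58 + 56 + ? = 310, so (2,1) = 44.
Column 1: 50 + 44 + 78 + 72 + ? = 310, so (5,1) = 66.
Column 5 must total 310; the given cells sum to 226, so (4,5) = 84.
Anti-diagonal needs 310; the known cells sum to 250, so (4,2) = 60.
The remaining cell in row 4 is (4,3) = 310 − 262 = 48.
Column 2: 38 + 82 + 76 + 60 + ? = 310, so (5,2) = 54.
Using column 3: 86 + 70 + 64 + 48 + ? → (5,3) = 310 − 268 = 42.

50 38 86 74 62 / 44 82 70 58 56 / 78 76 64 52 40 / 72 60 48 46 84 / 66 54 42 80 68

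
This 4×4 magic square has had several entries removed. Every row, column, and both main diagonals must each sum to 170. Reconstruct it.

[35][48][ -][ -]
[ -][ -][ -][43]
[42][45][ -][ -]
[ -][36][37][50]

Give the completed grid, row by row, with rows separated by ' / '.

35 48 49 38 / 46 41 40 43 / 42 45 44 39 / 47 36 37 50

Row 4 needs 170; the known cells sum to 123, so (4,1) = 47.
From column 1, 170 − (35 + 42 + 47) gives (2,1) = 46.
From column 2, 170 − (48 + 45 + 36) gives (2,2) = 41.
From main diagonal, 170 − (35 + 41 + 50) gives (3,3) = 44.
Row 2 needs 170; the known cells sum to 130, so (2,3) = 40.
Row 3: 42 + 45 + 44 + ? = 170, so (3,4) = 39.
The remaining cell in column 3 is (1,3) = 170 − 121 = 49.
Column 4: 43 + 39 + 50 + ? = 170, so (1,4) = 38.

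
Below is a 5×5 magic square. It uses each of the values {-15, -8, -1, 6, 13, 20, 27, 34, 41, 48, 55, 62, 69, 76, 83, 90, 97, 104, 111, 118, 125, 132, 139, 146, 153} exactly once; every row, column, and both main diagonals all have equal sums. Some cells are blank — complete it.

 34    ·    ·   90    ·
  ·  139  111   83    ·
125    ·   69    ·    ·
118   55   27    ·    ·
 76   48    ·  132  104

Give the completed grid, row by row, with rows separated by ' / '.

34 6 153 90 62 / -8 139 111 83 20 / 125 97 69 41 13 / 118 55 27 -1 146 / 76 48 -15 132 104

The 25 entries sum to 1725, so each line sums to 1725/5 = 345.
Row 5 must total 345; the given cells sum to 360, so (5,3) = -15.
Column 1 must total 345; the given cells sum to 353, so (2,1) = -8.
From column 3, 345 − (111 + 69 + 27 + (-15)) gives (1,3) = 153.
Main diagonal: 34 + 139 + 69 + 104 + ? = 345, so (4,4) = -1.
From anti-diagonal, 345 − (83 + 69 + 55 + 76) gives (1,5) = 62.
Row 1: 34 + 153 + 90 + 62 + ? = 345, so (1,2) = 6.
Using row 2: -8 + 139 + 111 + 83 + ? → (2,5) = 345 − 325 = 20.
The remaining cell in row 4 is (4,5) = 345 − 199 = 146.
The remaining cell in column 2 is (3,2) = 345 − 248 = 97.
The remaining cell in column 4 is (3,4) = 345 − 304 = 41.
From column 5, 345 − (62 + 20 + 146 + 104) gives (3,5) = 13.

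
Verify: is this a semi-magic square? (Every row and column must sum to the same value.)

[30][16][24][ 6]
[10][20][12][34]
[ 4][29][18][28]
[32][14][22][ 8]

No — row 3 sums to 79 but column 3 sums to 76.

Row 1: 30 + 16 + 24 + 6 = 76.
Row 2: 10 + 20 + 12 + 34 = 76.
Row 3: 4 + 29 + 18 + 28 = 79.
Row 4: 32 + 14 + 22 + 8 = 76.
Column 1: 30 + 10 + 4 + 32 = 76.
Column 2: 16 + 20 + 29 + 14 = 79.
Column 3: 24 + 12 + 18 + 22 = 76.
Column 4: 6 + 34 + 28 + 8 = 76.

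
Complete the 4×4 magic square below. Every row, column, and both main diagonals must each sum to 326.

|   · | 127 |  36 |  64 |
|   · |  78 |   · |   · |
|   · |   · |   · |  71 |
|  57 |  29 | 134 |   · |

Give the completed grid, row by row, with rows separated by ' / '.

The remaining cell in row 1 is (1,1) = 326 − 227 = 99.
Row 4 must total 326; the given cells sum to 220, so (4,4) = 106.
Using column 2: 127 + 78 + 29 + ? → (3,2) = 326 − 234 = 92.
Column 4: 64 + 71 + 106 + ? = 326, so (2,4) = 85.
From main diagonal, 326 − (99 + 78 + 106) gives (3,3) = 43.
From anti-diagonal, 326 − (64 + 92 + 57) gives (2,3) = 113.
From row 2, 326 − (78 + 113 + 85) gives (2,1) = 50.
Row 3 needs 326; the known cells sum to 206, so (3,1) = 120.

99 127 36 64 / 50 78 113 85 / 120 92 43 71 / 57 29 134 106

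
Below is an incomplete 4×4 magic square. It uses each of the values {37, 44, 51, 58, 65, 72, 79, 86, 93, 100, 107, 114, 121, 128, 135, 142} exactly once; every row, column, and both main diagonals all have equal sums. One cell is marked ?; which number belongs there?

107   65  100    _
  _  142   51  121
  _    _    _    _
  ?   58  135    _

The 16 entries sum to 1432, so each line sums to 1432/4 = 358.
The remaining cell in row 1 is (1,4) = 358 − 272 = 86.
Using row 2: 142 + 51 + 121 + ? → (2,1) = 358 − 314 = 44.
Using column 2: 65 + 142 + 58 + ? → (3,2) = 358 − 265 = 93.
Column 3: 100 + 51 + 135 + ? = 358, so (3,3) = 72.
Main diagonal needs 358; the known cells sum to 321, so (4,4) = 37.
The remaining cell in anti-diagonal is (4,1) = 358 − 230 = 128.

128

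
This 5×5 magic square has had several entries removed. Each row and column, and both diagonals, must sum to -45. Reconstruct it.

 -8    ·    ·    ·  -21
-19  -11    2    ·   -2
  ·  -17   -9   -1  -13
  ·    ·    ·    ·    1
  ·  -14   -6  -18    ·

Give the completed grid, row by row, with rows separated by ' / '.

Row 2 must total -45; the given cells sum to -30, so (2,4) = -15.
From row 3, -45 − (-17 + (-9) + (-1) + (-13)) gives (3,1) = -5.
Column 5 must total -45; the given cells sum to -35, so (5,5) = -10.
Main diagonal: -8 + (-11) + (-9) + (-10) + ? = -45, so (4,4) = -7.
From row 5, -45 − (-14 + (-6) + (-18) + (-10)) gives (5,1) = 3.
Column 1: -8 + (-19) + (-5) + 3 + ? = -45, so (4,1) = -16.
Column 4 must total -45; the given cells sum to -41, so (1,4) = -4.
From anti-diagonal, -45 − (-21 + (-15) + (-9) + 3) gives (4,2) = -3.
Row 4: -16 + (-3) + (-7) + 1 + ? = -45, so (4,3) = -20.
The remaining cell in column 2 is (1,2) = -45 − (-45) = 0.
Column 3: 2 + (-9) + (-20) + (-6) + ? = -45, so (1,3) = -12.

-8 0 -12 -4 -21 / -19 -11 2 -15 -2 / -5 -17 -9 -1 -13 / -16 -3 -20 -7 1 / 3 -14 -6 -18 -10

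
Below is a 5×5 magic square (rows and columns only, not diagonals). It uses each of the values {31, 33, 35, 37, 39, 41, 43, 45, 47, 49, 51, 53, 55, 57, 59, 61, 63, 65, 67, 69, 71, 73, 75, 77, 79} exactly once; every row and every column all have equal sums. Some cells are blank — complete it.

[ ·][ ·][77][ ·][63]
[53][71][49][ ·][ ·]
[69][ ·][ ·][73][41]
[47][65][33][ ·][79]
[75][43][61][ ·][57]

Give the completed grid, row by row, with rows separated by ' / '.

31 59 77 45 63 / 53 71 49 67 35 / 69 37 55 73 41 / 47 65 33 51 79 / 75 43 61 39 57

The 25 entries sum to 1375, so each line sums to 1375/5 = 275.
Row 4: 47 + 65 + 33 + 79 + ? = 275, so (4,4) = 51.
The remaining cell in row 5 is (5,4) = 275 − 236 = 39.
Using column 1: 53 + 69 + 47 + 75 + ? → (1,1) = 275 − 244 = 31.
Using column 3: 77 + 49 + 33 + 61 + ? → (3,3) = 275 − 220 = 55.
The remaining cell in column 5 is (2,5) = 275 − 240 = 35.
Using row 2: 53 + 71 + 49 + 35 + ? → (2,4) = 275 − 208 = 67.
The remaining cell in row 3 is (3,2) = 275 − 238 = 37.
Column 2 needs 275; the known cells sum to 216, so (1,2) = 59.
Column 4: 67 + 73 + 51 + 39 + ? = 275, so (1,4) = 45.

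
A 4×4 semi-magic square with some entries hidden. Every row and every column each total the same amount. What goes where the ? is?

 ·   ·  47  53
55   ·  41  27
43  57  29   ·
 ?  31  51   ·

Column 3 is complete and sums to 168; that is the magic constant.
From row 2, 168 − (55 + 41 + 27) gives (2,2) = 45.
Row 3 must total 168; the given cells sum to 129, so (3,4) = 39.
Column 2 must total 168; the given cells sum to 133, so (1,2) = 35.
Using column 4: 53 + 27 + 39 + ? → (4,4) = 168 − 119 = 49.
Row 1 needs 168; the known cells sum to 135, so (1,1) = 33.
Row 4: 31 + 51 + 49 + ? = 168, so (4,1) = 37.

37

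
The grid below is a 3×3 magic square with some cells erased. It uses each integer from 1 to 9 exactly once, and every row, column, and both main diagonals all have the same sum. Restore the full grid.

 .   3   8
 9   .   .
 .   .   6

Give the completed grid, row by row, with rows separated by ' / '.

The entries are 1 through 9, which sum to 45, so each line sums to 45/3 = 15.
Using row 1: 3 + 8 + ? → (1,1) = 15 − 11 = 4.
Column 1 needs 15; the known cells sum to 13, so (3,1) = 2.
From column 3, 15 − (8 + 6) gives (2,3) = 1.
From main diagonal, 15 − (4 + 6) gives (2,2) = 5.
From row 3, 15 − (2 + 6) gives (3,2) = 7.

4 3 8 / 9 5 1 / 2 7 6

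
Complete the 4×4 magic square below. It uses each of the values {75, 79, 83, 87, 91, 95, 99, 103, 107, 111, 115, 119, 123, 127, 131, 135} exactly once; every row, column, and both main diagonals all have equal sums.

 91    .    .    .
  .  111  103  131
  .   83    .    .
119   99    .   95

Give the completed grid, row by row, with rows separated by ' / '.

91 127 87 115 / 75 111 103 131 / 135 83 123 79 / 119 99 107 95

The 16 entries sum to 1680, so each line sums to 1680/4 = 420.
From row 2, 420 − (111 + 103 + 131) gives (2,1) = 75.
Row 4: 119 + 99 + 95 + ? = 420, so (4,3) = 107.
The remaining cell in column 1 is (3,1) = 420 − 285 = 135.
Column 2: 111 + 83 + 99 + ? = 420, so (1,2) = 127.
From main diagonal, 420 − (91 + 111 + 95) gives (3,3) = 123.
Anti-diagonal needs 420; the known cells sum to 305, so (1,4) = 115.
From row 1, 420 − (91 + 127 + 115) gives (1,3) = 87.
From row 3, 420 − (135 + 83 + 123) gives (3,4) = 79.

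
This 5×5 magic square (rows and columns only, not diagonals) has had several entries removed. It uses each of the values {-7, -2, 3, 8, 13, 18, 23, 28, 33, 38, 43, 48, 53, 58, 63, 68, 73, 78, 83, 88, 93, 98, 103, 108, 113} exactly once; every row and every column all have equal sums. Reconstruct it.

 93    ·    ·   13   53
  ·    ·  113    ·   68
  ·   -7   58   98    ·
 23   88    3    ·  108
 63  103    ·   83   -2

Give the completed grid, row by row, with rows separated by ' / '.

93 33 73 13 53 / 8 48 113 28 68 / 78 -7 58 98 38 / 23 88 3 43 108 / 63 103 18 83 -2

The 25 entries sum to 1325, so each line sums to 1325/5 = 265.
The remaining cell in row 4 is (4,4) = 265 − 222 = 43.
From row 5, 265 − (63 + 103 + 83 + (-2)) gives (5,3) = 18.
The remaining cell in column 3 is (1,3) = 265 − 192 = 73.
Using column 4: 13 + 98 + 43 + 83 + ? → (2,4) = 265 − 237 = 28.
Column 5 must total 265; the given cells sum to 227, so (3,5) = 38.
The remaining cell in row 1 is (1,2) = 265 − 232 = 33.
Row 3 must total 265; the given cells sum to 187, so (3,1) = 78.
Column 1: 93 + 78 + 23 + 63 + ? = 265, so (2,1) = 8.
From column 2, 265 − (33 + (-7) + 88 + 103) gives (2,2) = 48.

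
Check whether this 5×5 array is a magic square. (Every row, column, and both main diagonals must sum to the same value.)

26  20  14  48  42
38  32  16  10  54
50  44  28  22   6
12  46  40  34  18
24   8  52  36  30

Yes

Row 1: 26 + 20 + 14 + 48 + 42 = 150.
Row 2: 38 + 32 + 16 + 10 + 54 = 150.
Row 3: 50 + 44 + 28 + 22 + 6 = 150.
Row 4: 12 + 46 + 40 + 34 + 18 = 150.
Row 5: 24 + 8 + 52 + 36 + 30 = 150.
Column 1: 26 + 38 + 50 + 12 + 24 = 150.
Column 2: 20 + 32 + 44 + 46 + 8 = 150.
Column 3: 14 + 16 + 28 + 40 + 52 = 150.
Column 4: 48 + 10 + 22 + 34 + 36 = 150.
Column 5: 42 + 54 + 6 + 18 + 30 = 150.
Main diagonal: 26 + 32 + 28 + 34 + 30 = 150.
Anti-diagonal: 42 + 10 + 28 + 46 + 24 = 150.
All lines sum to 150.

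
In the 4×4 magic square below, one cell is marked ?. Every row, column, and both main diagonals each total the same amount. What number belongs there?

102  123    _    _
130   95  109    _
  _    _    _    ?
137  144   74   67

151

Row 4 is complete and sums to 422; that is the magic constant.
Row 2 needs 422; the known cells sum to 334, so (2,4) = 88.
Column 1 needs 422; the known cells sum to 369, so (3,1) = 53.
From column 2, 422 − (123 + 95 + 144) gives (3,2) = 60.
Using main diagonal: 102 + 95 + 67 + ? → (3,3) = 422 − 264 = 158.
The remaining cell in anti-diagonal is (1,4) = 422 − 306 = 116.
Using row 1: 102 + 123 + 116 + ? → (1,3) = 422 − 341 = 81.
Row 3 needs 422; the known cells sum to 271, so (3,4) = 151.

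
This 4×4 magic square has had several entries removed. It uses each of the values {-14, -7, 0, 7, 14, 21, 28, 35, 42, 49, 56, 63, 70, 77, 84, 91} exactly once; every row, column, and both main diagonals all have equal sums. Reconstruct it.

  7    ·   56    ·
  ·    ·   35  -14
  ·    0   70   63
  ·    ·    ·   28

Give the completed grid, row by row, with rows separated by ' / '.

The 16 entries sum to 616, so each line sums to 616/4 = 154.
Row 3 needs 154; the known cells sum to 133, so (3,1) = 21.
Column 3 needs 154; the known cells sum to 161, so (4,3) = -7.
Column 4 needs 154; the known cells sum to 77, so (1,4) = 77.
The remaining cell in main diagonal is (2,2) = 154 − 105 = 49.
Anti-diagonal needs 154; the known cells sum to 112, so (4,1) = 42.
Using row 1: 7 + 56 + 77 + ? → (1,2) = 154 − 140 = 14.
Row 2 needs 154; the known cells sum to 70, so (2,1) = 84.
Row 4: 42 + (-7) + 28 + ? = 154, so (4,2) = 91.

7 14 56 77 / 84 49 35 -14 / 21 0 70 63 / 42 91 -7 28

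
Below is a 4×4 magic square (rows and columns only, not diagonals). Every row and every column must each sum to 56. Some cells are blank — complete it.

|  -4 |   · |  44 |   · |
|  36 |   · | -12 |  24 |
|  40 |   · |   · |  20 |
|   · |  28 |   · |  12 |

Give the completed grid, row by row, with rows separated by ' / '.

-4 16 44 0 / 36 8 -12 24 / 40 4 -8 20 / -16 28 32 12

Row 2 must total 56; the given cells sum to 48, so (2,2) = 8.
Column 1 must total 56; the given cells sum to 72, so (4,1) = -16.
Column 4 needs 56; the known cells sum to 56, so (1,4) = 0.
Row 1 must total 56; the given cells sum to 40, so (1,2) = 16.
Row 4: -16 + 28 + 12 + ? = 56, so (4,3) = 32.
Using column 2: 16 + 8 + 28 + ? → (3,2) = 56 − 52 = 4.
Using column 3: 44 + (-12) + 32 + ? → (3,3) = 56 − 64 = -8.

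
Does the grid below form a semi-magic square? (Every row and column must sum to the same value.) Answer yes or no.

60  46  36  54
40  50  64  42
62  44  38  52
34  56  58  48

Yes

Row 1: 60 + 46 + 36 + 54 = 196.
Row 2: 40 + 50 + 64 + 42 = 196.
Row 3: 62 + 44 + 38 + 52 = 196.
Row 4: 34 + 56 + 58 + 48 = 196.
Column 1: 60 + 40 + 62 + 34 = 196.
Column 2: 46 + 50 + 44 + 56 = 196.
Column 3: 36 + 64 + 38 + 58 = 196.
Column 4: 54 + 42 + 52 + 48 = 196.
All lines sum to 196.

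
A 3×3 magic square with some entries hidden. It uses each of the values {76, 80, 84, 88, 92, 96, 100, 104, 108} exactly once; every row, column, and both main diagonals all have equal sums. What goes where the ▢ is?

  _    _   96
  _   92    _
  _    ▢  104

The 9 entries sum to 828, so each line sums to 828/3 = 276.
The remaining cell in column 3 is (2,3) = 276 − 200 = 76.
The remaining cell in main diagonal is (1,1) = 276 − 196 = 80.
Anti-diagonal: 96 + 92 + ? = 276, so (3,1) = 88.
Using row 1: 80 + 96 + ? → (1,2) = 276 − 176 = 100.
The remaining cell in row 2 is (2,1) = 276 − 168 = 108.
Using row 3: 88 + 104 + ? → (3,2) = 276 − 192 = 84.

84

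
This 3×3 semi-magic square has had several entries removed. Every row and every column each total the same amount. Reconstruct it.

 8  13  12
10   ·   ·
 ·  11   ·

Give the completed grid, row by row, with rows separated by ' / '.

8 13 12 / 10 9 14 / 15 11 7

Row 1 is already complete: 8 + 13 + 12 = 33, so that is the magic constant.
Using column 1: 8 + 10 + ? → (3,1) = 33 − 18 = 15.
Column 2 must total 33; the given cells sum to 24, so (2,2) = 9.
Row 2: 10 + 9 + ? = 33, so (2,3) = 14.
Row 3 must total 33; the given cells sum to 26, so (3,3) = 7.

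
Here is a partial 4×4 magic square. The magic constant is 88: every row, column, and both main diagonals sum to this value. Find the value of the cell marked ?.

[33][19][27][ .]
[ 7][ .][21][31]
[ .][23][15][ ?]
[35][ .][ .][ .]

From row 1, 88 − (33 + 19 + 27) gives (1,4) = 9.
Row 2 must total 88; the given cells sum to 59, so (2,2) = 29.
Column 1 needs 88; the known cells sum to 75, so (3,1) = 13.
Column 2 needs 88; the known cells sum to 71, so (4,2) = 17.
From column 3, 88 − (27 + 21 + 15) gives (4,3) = 25.
Main diagonal needs 88; the known cells sum to 77, so (4,4) = 11.
Row 3 needs 88; the known cells sum to 51, so (3,4) = 37.

37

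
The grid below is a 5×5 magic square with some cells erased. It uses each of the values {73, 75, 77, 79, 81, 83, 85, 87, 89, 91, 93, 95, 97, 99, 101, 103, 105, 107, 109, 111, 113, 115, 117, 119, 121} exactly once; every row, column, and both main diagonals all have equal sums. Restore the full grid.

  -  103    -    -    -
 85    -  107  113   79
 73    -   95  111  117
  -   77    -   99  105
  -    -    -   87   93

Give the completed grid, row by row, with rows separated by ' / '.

97 103 119 75 91 / 85 101 107 113 79 / 73 89 95 111 117 / 121 77 83 99 105 / 109 115 81 87 93

The 25 entries sum to 2425, so each line sums to 2425/5 = 485.
Row 2: 85 + 107 + 113 + 79 + ? = 485, so (2,2) = 101.
Using row 3: 73 + 95 + 111 + 117 + ? → (3,2) = 485 − 396 = 89.
From column 2, 485 − (103 + 101 + 89 + 77) gives (5,2) = 115.
Column 4 needs 485; the known cells sum to 410, so (1,4) = 75.
Using column 5: 79 + 117 + 105 + 93 + ? → (1,5) = 485 − 394 = 91.
Main diagonal must total 485; the given cells sum to 388, so (1,1) = 97.
Anti-diagonal needs 485; the known cells sum to 376, so (5,1) = 109.
Row 1: 97 + 103 + 75 + 91 + ? = 485, so (1,3) = 119.
From row 5, 485 − (109 + 115 + 87 + 93) gives (5,3) = 81.
Using column 1: 97 + 85 + 73 + 109 + ? → (4,1) = 485 − 364 = 121.
The remaining cell in column 3 is (4,3) = 485 − 402 = 83.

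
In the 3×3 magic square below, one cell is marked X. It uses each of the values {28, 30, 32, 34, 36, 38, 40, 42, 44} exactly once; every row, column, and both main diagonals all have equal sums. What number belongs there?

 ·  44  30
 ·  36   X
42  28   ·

The 9 entries sum to 324, so each line sums to 324/3 = 108.
From row 1, 108 − (44 + 30) gives (1,1) = 34.
Row 3 needs 108; the known cells sum to 70, so (3,3) = 38.
Using column 1: 34 + 42 + ? → (2,1) = 108 − 76 = 32.
Column 3 must total 108; the given cells sum to 68, so (2,3) = 40.

40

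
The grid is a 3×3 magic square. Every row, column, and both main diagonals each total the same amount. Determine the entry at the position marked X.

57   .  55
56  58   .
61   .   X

Column 1 is complete and sums to 174; that is the magic constant.
The remaining cell in row 1 is (1,2) = 174 − 112 = 62.
The remaining cell in row 2 is (2,3) = 174 − 114 = 60.
Column 2 must total 174; the given cells sum to 120, so (3,2) = 54.
From column 3, 174 − (55 + 60) gives (3,3) = 59.

59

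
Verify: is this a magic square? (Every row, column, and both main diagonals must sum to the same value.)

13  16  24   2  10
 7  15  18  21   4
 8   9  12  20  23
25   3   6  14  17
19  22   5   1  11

Row 1: 13 + 16 + 24 + 2 + 10 = 65.
Row 2: 7 + 15 + 18 + 21 + 4 = 65.
Row 3: 8 + 9 + 12 + 20 + 23 = 72.
Row 4: 25 + 3 + 6 + 14 + 17 = 65.
Row 5: 19 + 22 + 5 + 1 + 11 = 58.
Column 1: 13 + 7 + 8 + 25 + 19 = 72.
Column 2: 16 + 15 + 9 + 3 + 22 = 65.
Column 3: 24 + 18 + 12 + 6 + 5 = 65.
Column 4: 2 + 21 + 20 + 14 + 1 = 58.
Column 5: 10 + 4 + 23 + 17 + 11 = 65.
Main diagonal: 13 + 15 + 12 + 14 + 11 = 65.
Anti-diagonal: 10 + 21 + 12 + 3 + 19 = 65.

No — column 5 sums to 65 but row 3 sums to 72.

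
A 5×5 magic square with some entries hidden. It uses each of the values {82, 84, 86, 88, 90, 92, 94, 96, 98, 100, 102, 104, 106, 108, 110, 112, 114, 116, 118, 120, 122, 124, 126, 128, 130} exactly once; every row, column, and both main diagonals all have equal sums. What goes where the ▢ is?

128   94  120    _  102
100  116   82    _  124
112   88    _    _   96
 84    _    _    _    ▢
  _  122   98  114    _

The 25 entries sum to 2650, so each line sums to 2650/5 = 530.
From row 1, 530 − (128 + 94 + 120 + 102) gives (1,4) = 86.
Using row 2: 100 + 116 + 82 + 124 + ? → (2,4) = 530 − 422 = 108.
From column 1, 530 − (128 + 100 + 112 + 84) gives (5,1) = 106.
Column 2: 94 + 116 + 88 + 122 + ? = 530, so (4,2) = 110.
Anti-diagonal must total 530; the given cells sum to 426, so (3,3) = 104.
The remaining cell in row 3 is (3,4) = 530 − 400 = 130.
From row 5, 530 − (106 + 122 + 98 + 114) gives (5,5) = 90.
Column 3: 120 + 82 + 104 + 98 + ? = 530, so (4,3) = 126.
Using column 4: 86 + 108 + 130 + 114 + ? → (4,4) = 530 − 438 = 92.
Using column 5: 102 + 124 + 96 + 90 + ? → (4,5) = 530 − 412 = 118.

118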